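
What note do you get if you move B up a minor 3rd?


minor 3rd: 3 letter names, 3 semitones
Letter: B + 2 → D
Pitch: B + 3 semitones, spelled as a D → D
= D


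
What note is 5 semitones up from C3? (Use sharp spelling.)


Solution.
C3: chromatic position 0 in octave 3 → absolute = 3×12 + 0 = 36
Transpose up 5: 36 + 5 = 41
41 = 3×12 + 5 → F in octave 3
Result = F3


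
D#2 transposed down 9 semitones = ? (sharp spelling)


Solution.
D#2: chromatic position 3 in octave 2 → absolute = 2×12 + 3 = 27
Transpose down 9: 27 - 9 = 18
18 = 1×12 + 6 → F# in octave 1
Result = F#1


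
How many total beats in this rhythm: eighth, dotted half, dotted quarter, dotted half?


Solution.
Beat values:
  eighth = 0.5 beats
  dotted half = 3 beats
  dotted quarter = 1.5 beats
  dotted half = 3 beats
Sum = 0.5 + 3 + 1.5 + 3
= 8 beats


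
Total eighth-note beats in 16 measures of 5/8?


Reasoning:
Time signature 5/8: the bottom number 8 means the eighth note gets one count
The top number 5 means 5 eighth-note beats per measure
Total = 5 × 16 measures
= 80 eighth-note beats


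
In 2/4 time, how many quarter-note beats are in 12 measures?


Step by step:
Time signature 2/4: the bottom number 4 means the quarter note gets one count
The top number 2 means 2 quarter-note beats per measure
Total = 2 × 12 measures
= 24 quarter-note beats


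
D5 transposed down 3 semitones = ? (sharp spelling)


D5: chromatic position 2 in octave 5 → absolute = 5×12 + 2 = 62
Transpose down 3: 62 - 3 = 59
59 = 4×12 + 11 → B in octave 4
Result = B4


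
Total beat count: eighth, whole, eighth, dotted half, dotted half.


Working:
Beat values:
  eighth = 0.5 beats
  whole = 4 beats
  eighth = 0.5 beats
  dotted half = 3 beats
  dotted half = 3 beats
Sum = 0.5 + 4 + 0.5 + 3 + 3
= 11 beats


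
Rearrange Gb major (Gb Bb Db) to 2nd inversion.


Solution.
Root position: Gb Bb Db
2nd inversion: move root and 3rd up an octave
Bass note: Db
Notes (bottom to top) = Db Gb Bb


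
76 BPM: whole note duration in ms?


One quarter-note beat = 60000 / BPM = 60000 / 76 ms
Whole note = 4 × quarter note
Duration = 4 × 60000 / 76 = 240000 / 76
= 3157.9 ms


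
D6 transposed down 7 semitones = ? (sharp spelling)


Let's work it out.
D6: chromatic position 2 in octave 6 → absolute = 6×12 + 2 = 74
Transpose down 7: 74 - 7 = 67
67 = 5×12 + 7 → G in octave 5
Result = G5


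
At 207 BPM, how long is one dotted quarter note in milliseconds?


Let's work it out.
One quarter-note beat = 60000 / BPM = 60000 / 207 ms
Dotted quarter note = 3/2 × quarter note
Duration = 3/2 × 60000 / 207 = 90000 / 207
= 434.8 ms


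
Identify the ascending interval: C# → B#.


Let's work it out.
Letter names: C → B spans 7 letter names → a 7th
Semitones: C# → B# = 11 half-steps
A 7th of 11 semitones is a major 7th
= major 7th


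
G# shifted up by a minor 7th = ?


Let's work it out.
minor 7th: 7 letter names, 10 semitones
Letter: G + 6 → F
Pitch: G# + 10 semitones, spelled as an F → F#
= F#


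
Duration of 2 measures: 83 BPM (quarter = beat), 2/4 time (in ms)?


Step by step:
Quarter-note beat duration = 60000 / 83 ms
Beats per measure (2/4) = 2
One measure = 2 × 60000 / 83 = 120000 / 83 ms
2 measures = 2 × 120000 / 83 = 240000 / 83
= 2891.6 ms


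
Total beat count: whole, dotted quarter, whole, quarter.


Reasoning:
Beat values:
  whole = 4 beats
  dotted quarter = 1.5 beats
  whole = 4 beats
  quarter = 1 beat
Sum = 4 + 1.5 + 4 + 1
= 10.5 beats


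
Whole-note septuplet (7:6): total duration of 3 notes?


Septuplet: 7 notes occupy the space of 6 whole notes
Space = 6 × 4 = 24 beats
Each septuplet note = 24 / 7 = 24/7 beats
3 notes = 3 × 24/7 = 72/7
= 72/7 beats


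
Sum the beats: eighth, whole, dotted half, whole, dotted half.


Beat values:
  eighth = 0.5 beats
  whole = 4 beats
  dotted half = 3 beats
  whole = 4 beats
  dotted half = 3 beats
Sum = 0.5 + 4 + 3 + 4 + 3
= 14.5 beats


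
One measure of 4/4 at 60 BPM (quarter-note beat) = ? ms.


Working:
Quarter-note beat duration = 60000 / 60 ms
Beats per measure (4/4) = 4
One measure = 4 × 60000 / 60 = 240000 / 60 ms
= 4000.0 ms


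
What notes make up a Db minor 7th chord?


Solution.
Minor 7th chord = root + minor 3rd + perfect 5th + minor 7th
Seventh chords stack in thirds, so the letter names are D-F-A-C
Root: Db
Minor 3rd above Db: Fb
Perfect 5th above Db: Ab
Minor 7th above Db: Cb
Chord = Db Fb Ab Cb


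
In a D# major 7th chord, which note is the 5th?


Step by step:
Major 7th chord = root + major 3rd + perfect 5th + major 7th
Seventh chords stack in thirds, so the letter names are D-F-A-C
Root: D#
Major 3rd above D#: F##
Perfect 5th above D#: A#
Major 7th above D#: C##
The 5th = A#


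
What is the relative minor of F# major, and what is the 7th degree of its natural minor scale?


Reasoning:
The relative minor shares the major's key signature and starts on its 6th degree
6th degree = a major 6th above the tonic; a major 6th above F# is D#
→ relative minor of F# major is D# minor
D# natural minor scale: D# E# F# G# A# B C#
= D# minor; 7th degree = C#


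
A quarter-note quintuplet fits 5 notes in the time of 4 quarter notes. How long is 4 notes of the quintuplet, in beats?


Quintuplet: 5 notes occupy the space of 4 quarter notes
Space = 4 × 1 = 4 beats
Each quintuplet note = 4 / 5 = 4/5 beats
4 notes = 4 × 4/5 = 16/5
= 16/5 beats


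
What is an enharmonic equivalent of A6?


Reasoning:
Enharmonic notes sound the same pitch but are spelled with different letter names
A and Bbb name the same pitch class
= Bbb6


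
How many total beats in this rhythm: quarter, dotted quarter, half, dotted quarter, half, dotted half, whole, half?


Let's work it out.
Beat values:
  quarter = 1 beat
  dotted quarter = 1.5 beats
  half = 2 beats
  dotted quarter = 1.5 beats
  half = 2 beats
  dotted half = 3 beats
  whole = 4 beats
  half = 2 beats
Sum = 1 + 1.5 + 2 + 1.5 + 2 + 3 + 4 + 2
= 17 beats


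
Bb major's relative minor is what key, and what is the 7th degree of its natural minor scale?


Working:
The relative minor shares the major's key signature and starts on its 6th degree
6th degree = a major 6th above the tonic; a major 6th above Bb is G
→ relative minor of Bb major is G minor
G natural minor scale: G A Bb C D Eb F
= G minor; 7th degree = F


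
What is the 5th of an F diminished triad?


Diminished triad = root + minor 3rd (3 semitones) + diminished 5th (6 semitones)
A triad on F stacks thirds, so the chord tones use letter names F-A-C
Root: F
Minor 3rd above F: Ab
Diminished 5th above F: Cb
The 5th = Cb


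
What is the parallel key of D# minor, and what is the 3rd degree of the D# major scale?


Let's work it out.
Parallel keys share the same tonic but differ in mode
D# minor → parallel is D# major
D# major scale: D# E# F## G# A# B# C##
= D# major; 3rd degree = F##


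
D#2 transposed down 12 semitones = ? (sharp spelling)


Let's work it out.
D#2: chromatic position 3 in octave 2 → absolute = 2×12 + 3 = 27
Transpose down 12: 27 - 12 = 15
15 = 1×12 + 3 → D# in octave 1
Result = D#1


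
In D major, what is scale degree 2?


Solution.
Major scale pattern: W-W-H-W-W-W-H (2-2-1-2-2-2-1 semitones)
Starting from D:
  D + 2 semitones → E
  E + 2 semitones → F#
  F# + 1 semitone → G
  G + 2 semitones → A
  A + 2 semitones → B
  B + 2 semitones → C#
  C# + 1 semitone → D
Scale: D E F# G A B C#
Degree 2 = E


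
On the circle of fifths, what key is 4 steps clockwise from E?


Reasoning:
Each clockwise step on the circle of fifths moves up a perfect 5th
From E: E → B → F#/Gb → Db → Ab
= Ab


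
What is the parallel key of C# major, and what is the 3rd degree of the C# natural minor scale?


Parallel keys share the same tonic but differ in mode
C# major → parallel is C# minor
C# natural minor scale: C# D# E F# G# A B
= C# minor; 3rd degree = E


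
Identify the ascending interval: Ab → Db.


Letter names: A → D spans 4 letter names → a 4th
Semitones: Ab → Db = 5 half-steps
A 4th of 5 semitones is a perfect 4th
= perfect 4th


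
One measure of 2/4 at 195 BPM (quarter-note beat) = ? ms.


Reasoning:
Quarter-note beat duration = 60000 / 195 ms
Beats per measure (2/4) = 2
One measure = 2 × 60000 / 195 = 120000 / 195 ms
= 615.4 ms


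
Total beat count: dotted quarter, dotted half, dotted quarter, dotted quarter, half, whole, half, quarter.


Beat values:
  dotted quarter = 1.5 beats
  dotted half = 3 beats
  dotted quarter = 1.5 beats
  dotted quarter = 1.5 beats
  half = 2 beats
  whole = 4 beats
  half = 2 beats
  quarter = 1 beat
Sum = 1.5 + 3 + 1.5 + 1.5 + 2 + 4 + 2 + 1
= 16.5 beats


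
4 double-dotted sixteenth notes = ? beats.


Base sixteenth note = 1/4 beats
Dot 1 adds half the previous value: +1/8
Dot 2 adds half the previous value: +1/16
One double-dotted sixteenth = 1/4 + 1/8 + 1/16 = 7/16
4 of them = 4 × 7/16 = 7/4
= 7/4 beats


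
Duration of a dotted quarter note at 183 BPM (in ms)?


Step by step:
One quarter-note beat = 60000 / BPM = 60000 / 183 ms
Dotted quarter note = 3/2 × quarter note
Duration = 3/2 × 60000 / 183 = 90000 / 183
= 491.8 ms


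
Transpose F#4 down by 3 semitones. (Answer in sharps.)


Step by step:
F#4: chromatic position 6 in octave 4 → absolute = 4×12 + 6 = 54
Transpose down 3: 54 - 3 = 51
51 = 4×12 + 3 → D# in octave 4
Result = D#4


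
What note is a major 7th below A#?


Step by step:
A 7th spans 7 letter names, so from A we land on B
A major 7th = 11 semitones below A#
Spell B at that pitch: B
= B


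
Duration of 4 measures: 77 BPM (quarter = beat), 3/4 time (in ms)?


Quarter-note beat duration = 60000 / 77 ms
Beats per measure (3/4) = 3
One measure = 3 × 60000 / 77 = 180000 / 77 ms
4 measures = 4 × 180000 / 77 = 720000 / 77
= 9350.6 ms


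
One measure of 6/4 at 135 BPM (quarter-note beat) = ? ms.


Working:
Quarter-note beat duration = 60000 / 135 ms
Beats per measure (6/4) = 6
One measure = 6 × 60000 / 135 = 360000 / 135 ms
= 2666.7 ms


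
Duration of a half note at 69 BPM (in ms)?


Let's work it out.
One quarter-note beat = 60000 / BPM = 60000 / 69 ms
Half note = 2 × quarter note
Duration = 2 × 60000 / 69 = 120000 / 69
= 1739.1 ms


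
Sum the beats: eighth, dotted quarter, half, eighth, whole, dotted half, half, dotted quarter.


Beat values:
  eighth = 0.5 beats
  dotted quarter = 1.5 beats
  half = 2 beats
  eighth = 0.5 beats
  whole = 4 beats
  dotted half = 3 beats
  half = 2 beats
  dotted quarter = 1.5 beats
Sum = 0.5 + 1.5 + 2 + 0.5 + 4 + 3 + 2 + 1.5
= 15 beats


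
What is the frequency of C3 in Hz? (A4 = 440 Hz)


f = 440 × 2^(n/12) where n = semitones from A4
C3: -21 semitones from A4
f = 440 × 2^(-21/12)
f = 130.81 Hz


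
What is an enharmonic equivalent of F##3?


Enharmonic notes sound the same pitch but are spelled with different letter names
F## and G name the same pitch class
= G3


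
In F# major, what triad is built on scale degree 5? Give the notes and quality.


F# major scale: F# G# A# B C# D# E#
Diatonic triad on degree 5 stacks scale notes 5, 7, 2: C# E# G#
C#→E# = 4 semitones; C#→G# = 7 semitones → major triad
= C# E# G# (major)


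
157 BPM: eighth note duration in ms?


Step by step:
One quarter-note beat = 60000 / BPM = 60000 / 157 ms
Eighth note = 1/2 × quarter note
Duration = 1/2 × 60000 / 157 = 30000 / 157
= 191.1 ms


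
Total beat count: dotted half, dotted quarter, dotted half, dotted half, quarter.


Working:
Beat values:
  dotted half = 3 beats
  dotted quarter = 1.5 beats
  dotted half = 3 beats
  dotted half = 3 beats
  quarter = 1 beat
Sum = 3 + 1.5 + 3 + 3 + 1
= 11.5 beats


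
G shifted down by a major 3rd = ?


Working:
major 3rd: 3 letter names, 4 semitones
Letter: G - 2 → E
Pitch: G - 4 semitones, spelled as an E → Eb
= Eb


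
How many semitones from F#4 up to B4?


Working:
Absolute semitone position = octave×12 + chromatic position
F#4: 4×12 + 6 = 54
B4: 4×12 + 11 = 59
Difference = 59 - 54 = 5
= 5 semitones


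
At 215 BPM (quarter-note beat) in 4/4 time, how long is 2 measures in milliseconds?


Reasoning:
Quarter-note beat duration = 60000 / 215 ms
Beats per measure (4/4) = 4
One measure = 4 × 60000 / 215 = 240000 / 215 ms
2 measures = 2 × 240000 / 215 = 480000 / 215
= 2232.6 ms


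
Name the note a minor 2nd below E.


A 2nd spans 2 letter names, so from E we land on D
A minor 2nd = 1 semitone below E
Spell D at that pitch: D#
= D#


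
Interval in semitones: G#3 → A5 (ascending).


Working:
Absolute semitone position = octave×12 + chromatic position
G#3: 3×12 + 8 = 44
A5: 5×12 + 9 = 69
Difference = 69 - 44 = 25
= 25 semitones


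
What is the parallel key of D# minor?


Solution.
Parallel keys share the same tonic but differ in mode
D# minor → parallel is D# major
= D# major


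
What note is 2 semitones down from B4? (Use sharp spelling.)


B4: chromatic position 11 in octave 4 → absolute = 4×12 + 11 = 59
Transpose down 2: 59 - 2 = 57
57 = 4×12 + 9 → A in octave 4
Result = A4


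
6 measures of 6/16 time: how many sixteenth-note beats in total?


Working:
Time signature 6/16: the bottom number 16 means the sixteenth note gets one count
The top number 6 means 6 sixteenth-note beats per measure
Total = 6 × 6 measures
= 36 sixteenth-note beats


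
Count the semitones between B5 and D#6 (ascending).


Absolute semitone position = octave×12 + chromatic position
B5: 5×12 + 11 = 71
D#6: 6×12 + 3 = 75
Difference = 75 - 71 = 4
= 4 semitones


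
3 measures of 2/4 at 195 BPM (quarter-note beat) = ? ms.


Quarter-note beat duration = 60000 / 195 ms
Beats per measure (2/4) = 2
One measure = 2 × 60000 / 195 = 120000 / 195 ms
3 measures = 3 × 120000 / 195 = 360000 / 195
= 1846.2 ms


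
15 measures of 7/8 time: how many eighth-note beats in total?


Solution.
Time signature 7/8: the bottom number 8 means the eighth note gets one count
The top number 7 means 7 eighth-note beats per measure
Total = 7 × 15 measures
= 105 eighth-note beats


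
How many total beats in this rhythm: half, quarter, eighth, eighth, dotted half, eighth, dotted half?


Reasoning:
Beat values:
  half = 2 beats
  quarter = 1 beat
  eighth = 0.5 beats
  eighth = 0.5 beats
  dotted half = 3 beats
  eighth = 0.5 beats
  dotted half = 3 beats
Sum = 2 + 1 + 0.5 + 0.5 + 3 + 0.5 + 3
= 10.5 beats


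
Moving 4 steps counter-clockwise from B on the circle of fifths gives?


Each counter-clockwise step moves down a perfect 5th (= up a perfect 4th)
From B: B → E → A → D → G
= G


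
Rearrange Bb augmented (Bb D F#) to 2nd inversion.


Reasoning:
Root position: Bb D F#
2nd inversion: move root and 3rd up an octave
Bass note: F#
Notes (bottom to top) = F# Bb D


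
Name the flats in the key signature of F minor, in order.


Working:
Flat minor keys: A(0), D(1), G(2), C(3), F(4), Bb(5), Eb(6), Ab(7)
F minor has 4 flats
Order of flats: Bb Eb Ab Db Gb Cb Fb → first 4: Bb, Eb, Ab, Db
= Bb, Eb, Ab, Db


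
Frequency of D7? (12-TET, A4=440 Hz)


Let's work it out.
f = 440 × 2^(n/12) where n = semitones from A4
D7: 29 semitones from A4
f = 440 × 2^(29/12)
f = 2349.32 Hz


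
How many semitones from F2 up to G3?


Working:
Absolute semitone position = octave×12 + chromatic position
F2: 2×12 + 5 = 29
G3: 3×12 + 7 = 43
Difference = 43 - 29 = 14
= 14 semitones


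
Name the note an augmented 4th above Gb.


A 4th spans 4 letter names, so from G we land on C
An augmented 4th = 6 semitones above Gb
Spell C at that pitch: C
= C


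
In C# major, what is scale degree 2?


Solution.
Major scale pattern: W-W-H-W-W-W-H (2-2-1-2-2-2-1 semitones)
Starting from C#:
  C# + 2 semitones → D#
  D# + 2 semitones → E#
  E# + 1 semitone → F#
  F# + 2 semitones → G#
  G# + 2 semitones → A#
  A# + 2 semitones → B#
  B# + 1 semitone → C#
Scale: C# D# E# F# G# A# B#
Degree 2 = D#


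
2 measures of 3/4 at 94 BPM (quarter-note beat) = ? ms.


Solution.
Quarter-note beat duration = 60000 / 94 ms
Beats per measure (3/4) = 3
One measure = 3 × 60000 / 94 = 180000 / 94 ms
2 measures = 2 × 180000 / 94 = 360000 / 94
= 3829.8 ms


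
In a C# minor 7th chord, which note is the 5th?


Minor 7th chord = root + minor 3rd + perfect 5th + minor 7th
Seventh chords stack in thirds, so the letter names are C-E-G-B
Root: C#
Minor 3rd above C#: E
Perfect 5th above C#: G#
Minor 7th above C#: B
The 5th = G#


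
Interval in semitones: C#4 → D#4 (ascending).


Reasoning:
Absolute semitone position = octave×12 + chromatic position
C#4: 4×12 + 1 = 49
D#4: 4×12 + 3 = 51
Difference = 51 - 49 = 2
= 2 semitones


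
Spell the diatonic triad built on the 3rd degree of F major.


F major scale: F G A Bb C D E
Diatonic triad on degree 3 stacks scale notes 3, 5, 7: A C E
A→C = 3 semitones; A→E = 7 semitones → minor triad
= A C E (minor)


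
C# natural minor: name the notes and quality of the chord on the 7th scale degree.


C# natural minor scale: C# D# E F# G# A B
Diatonic triad on degree 7 stacks scale notes 7, 2, 4: B D# F#
B→D# = 4 semitones; B→F# = 7 semitones → major triad
= B D# F# (major)


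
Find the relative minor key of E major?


Solution.
The relative minor shares the major's key signature and starts on its 6th degree
6th degree = a major 6th above the tonic; a major 6th above E is C#
→ relative minor of E major is C# minor
= C# minor


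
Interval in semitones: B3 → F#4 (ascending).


Step by step:
Absolute semitone position = octave×12 + chromatic position
B3: 3×12 + 11 = 47
F#4: 4×12 + 6 = 54
Difference = 54 - 47 = 7
= 7 semitones


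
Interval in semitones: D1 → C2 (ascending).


Absolute semitone position = octave×12 + chromatic position
D1: 1×12 + 2 = 14
C2: 2×12 + 0 = 24
Difference = 24 - 14 = 10
= 10 semitones


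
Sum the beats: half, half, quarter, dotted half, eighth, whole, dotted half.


Solution.
Beat values:
  half = 2 beats
  half = 2 beats
  quarter = 1 beat
  dotted half = 3 beats
  eighth = 0.5 beats
  whole = 4 beats
  dotted half = 3 beats
Sum = 2 + 2 + 1 + 3 + 0.5 + 4 + 3
= 15.5 beats


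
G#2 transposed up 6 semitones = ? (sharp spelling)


Let's work it out.
G#2: chromatic position 8 in octave 2 → absolute = 2×12 + 8 = 32
Transpose up 6: 32 + 6 = 38
38 = 3×12 + 2 → D in octave 3
Result = D3


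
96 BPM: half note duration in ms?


Step by step:
One quarter-note beat = 60000 / BPM = 60000 / 96 ms
Half note = 2 × quarter note
Duration = 2 × 60000 / 96 = 120000 / 96
= 1250.0 ms


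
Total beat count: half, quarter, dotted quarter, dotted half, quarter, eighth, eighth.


Beat values:
  half = 2 beats
  quarter = 1 beat
  dotted quarter = 1.5 beats
  dotted half = 3 beats
  quarter = 1 beat
  eighth = 0.5 beats
  eighth = 0.5 beats
Sum = 2 + 1 + 1.5 + 3 + 1 + 0.5 + 0.5
= 9.5 beats


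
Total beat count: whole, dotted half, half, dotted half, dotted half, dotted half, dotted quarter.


Beat values:
  whole = 4 beats
  dotted half = 3 beats
  half = 2 beats
  dotted half = 3 beats
  dotted half = 3 beats
  dotted half = 3 beats
  dotted quarter = 1.5 beats
Sum = 4 + 3 + 2 + 3 + 3 + 3 + 1.5
= 19.5 beats


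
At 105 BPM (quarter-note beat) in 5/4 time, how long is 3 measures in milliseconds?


Reasoning:
Quarter-note beat duration = 60000 / 105 ms
Beats per measure (5/4) = 5
One measure = 5 × 60000 / 105 = 300000 / 105 ms
3 measures = 3 × 300000 / 105 = 900000 / 105
= 8571.4 ms


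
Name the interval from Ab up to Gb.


Solution.
Letter names: A → G spans 7 letter names → a 7th
Semitones: Ab → Gb = 10 half-steps
A 7th of 10 semitones is a minor 7th
= minor 7th


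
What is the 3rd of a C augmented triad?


Augmented triad = root + major 3rd (4 semitones) + augmented 5th (8 semitones)
A triad on C stacks thirds, so the chord tones use letter names C-E-G
Root: C
Major 3rd above C: E
Augmented 5th above C: G#
The 3rd = E


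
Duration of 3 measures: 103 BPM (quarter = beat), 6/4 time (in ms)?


Quarter-note beat duration = 60000 / 103 ms
Beats per measure (6/4) = 6
One measure = 6 × 60000 / 103 = 360000 / 103 ms
3 measures = 3 × 360000 / 103 = 1080000 / 103
= 10485.4 ms


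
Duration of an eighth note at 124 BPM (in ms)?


Reasoning:
One quarter-note beat = 60000 / BPM = 60000 / 124 ms
Eighth note = 1/2 × quarter note
Duration = 1/2 × 60000 / 124 = 30000 / 124
= 241.9 ms


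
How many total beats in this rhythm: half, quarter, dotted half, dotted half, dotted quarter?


Beat values:
  half = 2 beats
  quarter = 1 beat
  dotted half = 3 beats
  dotted half = 3 beats
  dotted quarter = 1.5 beats
Sum = 2 + 1 + 3 + 3 + 1.5
= 10.5 beats


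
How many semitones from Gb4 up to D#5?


Reasoning:
Absolute semitone position = octave×12 + chromatic position
Gb4: 4×12 + 6 = 54
D#5: 5×12 + 3 = 63
Difference = 63 - 54 = 9
= 9 semitones


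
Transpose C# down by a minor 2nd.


Let's work it out.
minor 2nd: 2 letter names, 1 semitones
Letter: C - 1 → B
Pitch: C# - 1 semitones, spelled as a B → B#
= B#


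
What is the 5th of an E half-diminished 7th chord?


Let's work it out.
Half-diminished 7th chord = root + minor 3rd + diminished 5th + minor 7th
Seventh chords stack in thirds, so the letter names are E-G-B-D
Root: E
Minor 3rd above E: G
Diminished 5th above E: Bb
Minor 7th above E: D
The 5th = Bb


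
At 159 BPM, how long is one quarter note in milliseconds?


Step by step:
One quarter-note beat = 60000 / BPM = 60000 / 159 ms
Duration = 60000 / 159
= 377.4 ms


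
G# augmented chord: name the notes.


Augmented triad = root + major 3rd (4 semitones) + augmented 5th (8 semitones)
A triad on G# stacks thirds, so the chord tones use letter names G-B-D
Root: G#
Major 3rd above G#: B#
Augmented 5th above G#: D##
Chord = G# B# D##


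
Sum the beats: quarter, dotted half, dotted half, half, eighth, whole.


Working:
Beat values:
  quarter = 1 beat
  dotted half = 3 beats
  dotted half = 3 beats
  half = 2 beats
  eighth = 0.5 beats
  whole = 4 beats
Sum = 1 + 3 + 3 + 2 + 0.5 + 4
= 13.5 beats


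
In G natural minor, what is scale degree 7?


Let's work it out.
Natural minor scale pattern: W-H-W-W-H-W-W (2-1-2-2-1-2-2 semitones)
Starting from G:
  G + 2 semitones → A
  A + 1 semitone → Bb
  Bb + 2 semitones → C
  C + 2 semitones → D
  D + 1 semitone → Eb
  Eb + 2 semitones → F
  F + 2 semitones → G
Scale: G A Bb C D Eb F
Degree 7 = F


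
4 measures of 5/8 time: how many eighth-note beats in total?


Solution.
Time signature 5/8: the bottom number 8 means the eighth note gets one count
The top number 5 means 5 eighth-note beats per measure
Total = 5 × 4 measures
= 20 eighth-note beats


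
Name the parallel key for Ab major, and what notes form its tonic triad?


Reasoning:
Parallel keys share the same tonic but differ in mode
Ab major → parallel is Ab minor
Tonic triad of Ab minor = Ab Cb Eb
= Ab minor; triad = Ab Cb Eb


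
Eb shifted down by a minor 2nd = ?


Let's work it out.
minor 2nd: 2 letter names, 1 semitones
Letter: E - 1 → D
Pitch: Eb - 1 semitones, spelled as a D → D
= D


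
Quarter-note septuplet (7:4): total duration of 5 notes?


Solution.
Septuplet: 7 notes occupy the space of 4 quarter notes
Space = 4 × 1 = 4 beats
Each septuplet note = 4 / 7 = 4/7 beats
5 notes = 5 × 4/7 = 20/7
= 20/7 beats


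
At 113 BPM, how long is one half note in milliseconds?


Working:
One quarter-note beat = 60000 / BPM = 60000 / 113 ms
Half note = 2 × quarter note
Duration = 2 × 60000 / 113 = 120000 / 113
= 1061.9 ms


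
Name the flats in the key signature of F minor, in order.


Flat minor keys: A(0), D(1), G(2), C(3), F(4), Bb(5), Eb(6), Ab(7)
F minor has 4 flats
Order of flats: Bb Eb Ab Db Gb Cb Fb → first 4: Bb, Eb, Ab, Db
= Bb, Eb, Ab, Db


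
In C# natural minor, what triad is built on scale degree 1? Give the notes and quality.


Step by step:
C# natural minor scale: C# D# E F# G# A B
Diatonic triad on degree 1 stacks scale notes 1, 3, 5: C# E G#
C#→E = 3 semitones; C#→G# = 7 semitones → minor triad
= C# E G# (minor)


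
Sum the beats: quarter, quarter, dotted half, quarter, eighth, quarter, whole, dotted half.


Step by step:
Beat values:
  quarter = 1 beat
  quarter = 1 beat
  dotted half = 3 beats
  quarter = 1 beat
  eighth = 0.5 beats
  quarter = 1 beat
  whole = 4 beats
  dotted half = 3 beats
Sum = 1 + 1 + 3 + 1 + 0.5 + 1 + 4 + 3
= 14.5 beats


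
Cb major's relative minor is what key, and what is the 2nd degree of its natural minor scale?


Reasoning:
The relative minor shares the major's key signature and starts on its 6th degree
6th degree = a major 6th above the tonic; a major 6th above Cb is Ab
→ relative minor of Cb major is Ab minor
Ab natural minor scale: Ab Bb Cb Db Eb Fb Gb
= Ab minor; 2nd degree = Bb


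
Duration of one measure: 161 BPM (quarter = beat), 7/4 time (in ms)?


Step by step:
Quarter-note beat duration = 60000 / 161 ms
Beats per measure (7/4) = 7
One measure = 7 × 60000 / 161 = 420000 / 161 ms
= 2608.7 ms


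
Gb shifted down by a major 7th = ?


Solution.
major 7th: 7 letter names, 11 semitones
Letter: G - 6 → A
Pitch: Gb - 11 semitones, spelled as an A → Abb
= Abb


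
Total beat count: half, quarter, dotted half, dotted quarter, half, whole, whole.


Beat values:
  half = 2 beats
  quarter = 1 beat
  dotted half = 3 beats
  dotted quarter = 1.5 beats
  half = 2 beats
  whole = 4 beats
  whole = 4 beats
Sum = 2 + 1 + 3 + 1.5 + 2 + 4 + 4
= 17.5 beats


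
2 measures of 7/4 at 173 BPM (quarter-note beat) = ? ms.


Step by step:
Quarter-note beat duration = 60000 / 173 ms
Beats per measure (7/4) = 7
One measure = 7 × 60000 / 173 = 420000 / 173 ms
2 measures = 2 × 420000 / 173 = 840000 / 173
= 4855.5 ms


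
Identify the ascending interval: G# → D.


Working:
Letter names: G → D spans 5 letter names → a 5th
Semitones: G# → D = 6 half-steps
A 5th of 6 semitones is a diminished 5th
= diminished 5th


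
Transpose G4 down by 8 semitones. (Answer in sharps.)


Let's work it out.
G4: chromatic position 7 in octave 4 → absolute = 4×12 + 7 = 55
Transpose down 8: 55 - 8 = 47
47 = 3×12 + 11 → B in octave 3
Result = B3


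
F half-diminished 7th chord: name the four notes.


Step by step:
Half-diminished 7th chord = root + minor 3rd + diminished 5th + minor 7th
Seventh chords stack in thirds, so the letter names are F-A-C-E
Root: F
Minor 3rd above F: Ab
Diminished 5th above F: Cb
Minor 7th above F: Eb
Chord = F Ab Cb Eb


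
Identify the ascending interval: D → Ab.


Letter names: D → A spans 5 letter names → a 5th
Semitones: D → Ab = 6 half-steps
A 5th of 6 semitones is a diminished 5th
= diminished 5th


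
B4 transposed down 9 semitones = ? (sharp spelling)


B4: chromatic position 11 in octave 4 → absolute = 4×12 + 11 = 59
Transpose down 9: 59 - 9 = 50
50 = 4×12 + 2 → D in octave 4
Result = D4


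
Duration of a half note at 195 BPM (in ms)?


One quarter-note beat = 60000 / BPM = 60000 / 195 ms
Half note = 2 × quarter note
Duration = 2 × 60000 / 195 = 120000 / 195
= 615.4 ms


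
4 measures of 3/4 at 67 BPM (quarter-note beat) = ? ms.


Quarter-note beat duration = 60000 / 67 ms
Beats per measure (3/4) = 3
One measure = 3 × 60000 / 67 = 180000 / 67 ms
4 measures = 4 × 180000 / 67 = 720000 / 67
= 10746.3 ms


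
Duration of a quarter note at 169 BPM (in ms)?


Working:
One quarter-note beat = 60000 / BPM = 60000 / 169 ms
Duration = 60000 / 169
= 355.0 ms


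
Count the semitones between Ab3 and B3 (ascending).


Let's work it out.
Absolute semitone position = octave×12 + chromatic position
Ab3: 3×12 + 8 = 44
B3: 3×12 + 11 = 47
Difference = 47 - 44 = 3
= 3 semitones


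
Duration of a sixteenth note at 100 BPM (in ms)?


One quarter-note beat = 60000 / BPM = 60000 / 100 ms
Sixteenth note = 1/4 × quarter note
Duration = 1/4 × 60000 / 100 = 15000 / 100
= 150.0 ms


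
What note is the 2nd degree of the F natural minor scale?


Reasoning:
Natural minor scale pattern: W-H-W-W-H-W-W (2-1-2-2-1-2-2 semitones)
Starting from F:
  F + 2 semitones → G
  G + 1 semitone → Ab
  Ab + 2 semitones → Bb
  Bb + 2 semitones → C
  C + 1 semitone → Db
  Db + 2 semitones → Eb
  Eb + 2 semitones → F
Scale: F G Ab Bb C Db Eb
Degree 2 = G


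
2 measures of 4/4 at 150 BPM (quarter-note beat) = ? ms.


Quarter-note beat duration = 60000 / 150 ms
Beats per measure (4/4) = 4
One measure = 4 × 60000 / 150 = 240000 / 150 ms
2 measures = 2 × 240000 / 150 = 480000 / 150
= 3200.0 ms


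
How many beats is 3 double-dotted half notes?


Step by step:
Base half note = 2 beats
Dot 1 adds half the previous value: +1
Dot 2 adds half the previous value: +1/2
One double-dotted half = 2 + 1 + 1/2 = 7/2
3 of them = 3 × 7/2 = 21/2
= 21/2 beats


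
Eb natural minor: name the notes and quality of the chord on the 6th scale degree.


Working:
Eb natural minor scale: Eb F Gb Ab Bb Cb Db
Diatonic triad on degree 6 stacks scale notes 6, 1, 3: Cb Eb Gb
Cb→Eb = 4 semitones; Cb→Gb = 7 semitones → major triad
= Cb Eb Gb (major)


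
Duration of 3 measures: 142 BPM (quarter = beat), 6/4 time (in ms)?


Quarter-note beat duration = 60000 / 142 ms
Beats per measure (6/4) = 6
One measure = 6 × 60000 / 142 = 360000 / 142 ms
3 measures = 3 × 360000 / 142 = 1080000 / 142
= 7605.6 ms


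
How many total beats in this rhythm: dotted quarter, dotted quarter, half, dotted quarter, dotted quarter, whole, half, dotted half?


Beat values:
  dotted quarter = 1.5 beats
  dotted quarter = 1.5 beats
  half = 2 beats
  dotted quarter = 1.5 beats
  dotted quarter = 1.5 beats
  whole = 4 beats
  half = 2 beats
  dotted half = 3 beats
Sum = 1.5 + 1.5 + 2 + 1.5 + 1.5 + 4 + 2 + 3
= 17 beats


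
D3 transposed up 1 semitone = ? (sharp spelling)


Working:
D3: chromatic position 2 in octave 3 → absolute = 3×12 + 2 = 38
Transpose up 1: 38 + 1 = 39
39 = 3×12 + 3 → D# in octave 3
Result = D#3


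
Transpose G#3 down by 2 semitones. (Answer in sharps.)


G#3: chromatic position 8 in octave 3 → absolute = 3×12 + 8 = 44
Transpose down 2: 44 - 2 = 42
42 = 3×12 + 6 → F# in octave 3
Result = F#3


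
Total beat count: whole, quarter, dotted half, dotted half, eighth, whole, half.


Working:
Beat values:
  whole = 4 beats
  quarter = 1 beat
  dotted half = 3 beats
  dotted half = 3 beats
  eighth = 0.5 beats
  whole = 4 beats
  half = 2 beats
Sum = 4 + 1 + 3 + 3 + 0.5 + 4 + 2
= 17.5 beats


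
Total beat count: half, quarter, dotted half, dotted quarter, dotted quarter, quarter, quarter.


Reasoning:
Beat values:
  half = 2 beats
  quarter = 1 beat
  dotted half = 3 beats
  dotted quarter = 1.5 beats
  dotted quarter = 1.5 beats
  quarter = 1 beat
  quarter = 1 beat
Sum = 2 + 1 + 3 + 1.5 + 1.5 + 1 + 1
= 11 beats


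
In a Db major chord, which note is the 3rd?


Solution.
Major triad = root + major 3rd (4 semitones) + perfect 5th (7 semitones)
A triad on Db stacks thirds, so the chord tones use letter names D-F-A
Root: Db
Major 3rd above Db: F
Perfect 5th above Db: Ab
The 3rd = F


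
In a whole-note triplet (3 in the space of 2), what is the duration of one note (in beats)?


Reasoning:
Triplet: 3 notes occupy the space of 2 whole notes
Space = 2 × 4 = 8 beats
Each triplet note = 8 / 3 = 8/3 beats
= 8/3 beats


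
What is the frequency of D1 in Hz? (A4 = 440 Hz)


Solution.
f = 440 × 2^(n/12) where n = semitones from A4
D1: -43 semitones from A4
f = 440 × 2^(-43/12)
f = 36.71 Hz


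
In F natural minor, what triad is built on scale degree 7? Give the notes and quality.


F natural minor scale: F G Ab Bb C Db Eb
Diatonic triad on degree 7 stacks scale notes 7, 2, 4: Eb G Bb
Eb→G = 4 semitones; Eb→Bb = 7 semitones → major triad
= Eb G Bb (major)


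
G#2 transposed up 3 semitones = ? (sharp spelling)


Working:
G#2: chromatic position 8 in octave 2 → absolute = 2×12 + 8 = 32
Transpose up 3: 32 + 3 = 35
35 = 2×12 + 11 → B in octave 2
Result = B2


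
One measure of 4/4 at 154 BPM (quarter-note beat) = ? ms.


Let's work it out.
Quarter-note beat duration = 60000 / 154 ms
Beats per measure (4/4) = 4
One measure = 4 × 60000 / 154 = 240000 / 154 ms
= 1558.4 ms


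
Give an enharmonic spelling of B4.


Working:
Enharmonic notes sound the same pitch but are spelled with different letter names
B and Cb name the same pitch class
Octave numbers change at C, so B4 = Cb5
= Cb5


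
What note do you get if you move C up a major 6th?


Working:
major 6th: 6 letter names, 9 semitones
Letter: C + 5 → A
Pitch: C + 9 semitones, spelled as an A → A
= A


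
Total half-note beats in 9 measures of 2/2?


Working:
Time signature 2/2: the bottom number 2 means the half note gets one count
The top number 2 means 2 half-note beats per measure
Total = 2 × 9 measures
= 18 half-note beats


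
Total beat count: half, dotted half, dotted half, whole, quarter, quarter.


Solution.
Beat values:
  half = 2 beats
  dotted half = 3 beats
  dotted half = 3 beats
  whole = 4 beats
  quarter = 1 beat
  quarter = 1 beat
Sum = 2 + 3 + 3 + 4 + 1 + 1
= 14 beats


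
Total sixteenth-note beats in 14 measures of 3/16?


Working:
Time signature 3/16: the bottom number 16 means the sixteenth note gets one count
The top number 3 means 3 sixteenth-note beats per measure
Total = 3 × 14 measures
= 42 sixteenth-note beats


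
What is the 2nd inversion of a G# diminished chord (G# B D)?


Reasoning:
Root position: G# B D
2nd inversion: move root and 3rd up an octave
Bass note: D
Notes (bottom to top) = D G# B


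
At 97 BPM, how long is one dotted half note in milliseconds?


One quarter-note beat = 60000 / BPM = 60000 / 97 ms
Dotted half note = 3 × quarter note
Duration = 3 × 60000 / 97 = 180000 / 97
= 1855.7 ms


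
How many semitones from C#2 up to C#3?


Step by step:
Absolute semitone position = octave×12 + chromatic position
C#2: 2×12 + 1 = 25
C#3: 3×12 + 1 = 37
Difference = 37 - 25 = 12
= 12 semitones


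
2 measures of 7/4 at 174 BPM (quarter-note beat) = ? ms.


Working:
Quarter-note beat duration = 60000 / 174 ms
Beats per measure (7/4) = 7
One measure = 7 × 60000 / 174 = 420000 / 174 ms
2 measures = 2 × 420000 / 174 = 840000 / 174
= 4827.6 ms


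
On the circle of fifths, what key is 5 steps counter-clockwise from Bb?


Step by step:
Each counter-clockwise step moves down a perfect 5th (= up a perfect 4th)
From Bb: Bb → Eb → Ab → Db → F#/Gb → B
= B


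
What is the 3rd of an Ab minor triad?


Minor triad = root + minor 3rd (3 semitones) + perfect 5th (7 semitones)
A triad on Ab stacks thirds, so the chord tones use letter names A-C-E
Root: Ab
Minor 3rd above Ab: Cb
Perfect 5th above Ab: Eb
The 3rd = Cb


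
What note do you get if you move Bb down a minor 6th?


Working:
minor 6th: 6 letter names, 8 semitones
Letter: B - 5 → D
Pitch: Bb - 8 semitones, spelled as a D → D
= D


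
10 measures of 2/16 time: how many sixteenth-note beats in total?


Solution.
Time signature 2/16: the bottom number 16 means the sixteenth note gets one count
The top number 2 means 2 sixteenth-note beats per measure
Total = 2 × 10 measures
= 20 sixteenth-note beats


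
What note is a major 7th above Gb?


A 7th spans 7 letter names, so from G we land on F
A major 7th = 11 semitones above Gb
Spell F at that pitch: F
= F


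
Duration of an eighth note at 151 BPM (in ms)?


Step by step:
One quarter-note beat = 60000 / BPM = 60000 / 151 ms
Eighth note = 1/2 × quarter note
Duration = 1/2 × 60000 / 151 = 30000 / 151
= 198.7 ms


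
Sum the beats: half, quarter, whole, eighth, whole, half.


Let's work it out.
Beat values:
  half = 2 beats
  quarter = 1 beat
  whole = 4 beats
  eighth = 0.5 beats
  whole = 4 beats
  half = 2 beats
Sum = 2 + 1 + 4 + 0.5 + 4 + 2
= 13.5 beats


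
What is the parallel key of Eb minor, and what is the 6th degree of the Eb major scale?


Step by step:
Parallel keys share the same tonic but differ in mode
Eb minor → parallel is Eb major
Eb major scale: Eb F G Ab Bb C D
= Eb major; 6th degree = C


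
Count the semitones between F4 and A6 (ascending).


Let's work it out.
Absolute semitone position = octave×12 + chromatic position
F4: 4×12 + 5 = 53
A6: 6×12 + 9 = 81
Difference = 81 - 53 = 28
= 28 semitones


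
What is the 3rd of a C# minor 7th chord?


Minor 7th chord = root + minor 3rd + perfect 5th + minor 7th
Seventh chords stack in thirds, so the letter names are C-E-G-B
Root: C#
Minor 3rd above C#: E
Perfect 5th above C#: G#
Minor 7th above C#: B
The 3rd = E


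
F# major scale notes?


Solution.
Major scale pattern: W-W-H-W-W-W-H (2-2-1-2-2-2-1 semitones)
Starting from F#:
  F# + 2 semitones → G#
  G# + 2 semitones → A#
  A# + 1 semitone → B
  B + 2 semitones → C#
  C# + 2 semitones → D#
  D# + 2 semitones → E#
  E# + 1 semitone → F#
Scale = F# G# A# B C# D# E#


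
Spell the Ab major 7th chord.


Major 7th chord = root + major 3rd + perfect 5th + major 7th
Seventh chords stack in thirds, so the letter names are A-C-E-G
Root: Ab
Major 3rd above Ab: C
Perfect 5th above Ab: Eb
Major 7th above Ab: G
Chord = Ab C Eb G


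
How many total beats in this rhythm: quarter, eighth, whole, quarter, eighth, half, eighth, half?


Let's work it out.
Beat values:
  quarter = 1 beat
  eighth = 0.5 beats
  whole = 4 beats
  quarter = 1 beat
  eighth = 0.5 beats
  half = 2 beats
  eighth = 0.5 beats
  half = 2 beats
Sum = 1 + 0.5 + 4 + 1 + 0.5 + 2 + 0.5 + 2
= 11.5 beats


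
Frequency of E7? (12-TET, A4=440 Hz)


f = 440 × 2^(n/12) where n = semitones from A4
E7: 31 semitones from A4
f = 440 × 2^(31/12)
f = 2637.02 Hz


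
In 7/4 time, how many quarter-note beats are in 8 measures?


Let's work it out.
Time signature 7/4: the bottom number 4 means the quarter note gets one count
The top number 7 means 7 quarter-note beats per measure
Total = 7 × 8 measures
= 56 quarter-note beats


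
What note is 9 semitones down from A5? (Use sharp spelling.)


A5: chromatic position 9 in octave 5 → absolute = 5×12 + 9 = 69
Transpose down 9: 69 - 9 = 60
60 = 5×12 + 0 → C in octave 5
Result = C5


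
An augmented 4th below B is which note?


Let's work it out.
A 4th spans 4 letter names, so from B we land on F
An augmented 4th = 6 semitones below B
Spell F at that pitch: F
= F


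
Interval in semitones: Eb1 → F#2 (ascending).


Solution.
Absolute semitone position = octave×12 + chromatic position
Eb1: 1×12 + 3 = 15
F#2: 2×12 + 6 = 30
Difference = 30 - 15 = 15
= 15 semitones


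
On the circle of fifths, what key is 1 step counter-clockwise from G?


Each counter-clockwise step moves down a perfect 5th (= up a perfect 4th)
From G: G → C
= C


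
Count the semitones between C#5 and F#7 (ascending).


Step by step:
Absolute semitone position = octave×12 + chromatic position
C#5: 5×12 + 1 = 61
F#7: 7×12 + 6 = 90
Difference = 90 - 61 = 29
= 29 semitones


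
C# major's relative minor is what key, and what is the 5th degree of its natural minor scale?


Let's work it out.
The relative minor shares the major's key signature and starts on its 6th degree
6th degree = a major 6th above the tonic; a major 6th above C# is A#
→ relative minor of C# major is A# minor
A# natural minor scale: A# B# C# D# E# F# G#
= A# minor; 5th degree = E#


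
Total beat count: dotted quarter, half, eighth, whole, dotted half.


Working:
Beat values:
  dotted quarter = 1.5 beats
  half = 2 beats
  eighth = 0.5 beats
  whole = 4 beats
  dotted half = 3 beats
Sum = 1.5 + 2 + 0.5 + 4 + 3
= 11 beats
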